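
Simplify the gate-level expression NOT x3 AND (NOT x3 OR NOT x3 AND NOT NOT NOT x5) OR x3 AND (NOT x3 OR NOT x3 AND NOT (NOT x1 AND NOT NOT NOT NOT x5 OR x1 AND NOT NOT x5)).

NOT x3

NOT x3 AND (NOT x3 OR NOT x3 AND NOT NOT NOT x5) OR x3 AND (NOT x3 OR NOT x3 AND NOT (NOT x1 AND NOT NOT NOT NOT x5 OR x1 AND NOT NOT x5))
= NOT x3 AND (NOT x3 OR NOT x3 AND NOT NOT NOT x5) OR x3 AND (NOT x3 OR NOT x3 AND NOT (NOT x1 AND NOT NOT x5 OR x1 AND NOT NOT x5))
= NOT x3 AND (NOT x3 OR NOT x3 AND NOT NOT NOT x5) OR x3 AND (NOT x3 OR NOT x3 AND NOT NOT NOT x5)
= NOT x3 OR NOT x3 AND NOT NOT NOT x5
= NOT x3 OR NOT x3 AND NOT x5
= NOT x3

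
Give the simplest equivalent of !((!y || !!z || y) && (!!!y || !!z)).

y && !z

!((!y || !!z || y) && (!!!y || !!z))
= !((!y || !!z || y) && (!y || !!z))
= !(!y || !!z)
= y && !z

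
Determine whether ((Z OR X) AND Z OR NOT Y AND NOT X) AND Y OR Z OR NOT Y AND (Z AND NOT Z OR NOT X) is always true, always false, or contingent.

((Z OR X) AND Z OR NOT Y AND NOT X) AND Y OR Z OR NOT Y AND (Z AND NOT Z OR NOT X)
= ((Z OR X) AND Z OR NOT Y AND NOT X) AND Y OR Z OR NOT Y AND NOT X   (complement / identity)
= (Z OR NOT Y AND NOT X) AND Y OR Z OR NOT Y AND NOT X   (absorption)
= Z OR NOT Y AND NOT X   (absorption)
This depends on X, Y, Z, so it is not a constant.

contingent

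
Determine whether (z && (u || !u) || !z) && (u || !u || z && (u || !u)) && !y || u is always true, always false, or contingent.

(z && (u || !u) || !z) && (u || !u || z && (u || !u)) && !y || u
= (z && (u || !u) || !z && (u || !u)) && !y || u   (distribution)
= (u || !u) && !y || u   (distribution)
= !y || u   (complement / identity)
This depends on u, y, so it is not a constant.

contingent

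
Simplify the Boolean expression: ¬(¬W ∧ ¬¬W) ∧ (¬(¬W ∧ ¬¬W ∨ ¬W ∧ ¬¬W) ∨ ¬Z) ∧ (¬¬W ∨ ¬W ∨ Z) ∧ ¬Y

¬(¬W ∧ ¬¬W) ∧ (¬(¬W ∧ ¬¬W ∨ ¬W ∧ ¬¬W) ∨ ¬Z) ∧ (¬¬W ∨ ¬W ∨ Z) ∧ ¬Y
= ¬(¬W ∧ ¬¬W) ∧ (¬(¬W ∧ ¬¬W ∨ ¬W ∧ ¬¬W) ∨ ¬Z) ∧ (W ∨ ¬W ∨ Z) ∧ ¬Y
= ¬(¬W ∧ ¬¬W) ∧ (¬(¬W ∧ ¬¬W) ∨ ¬Z) ∧ (W ∨ ¬W ∨ Z) ∧ ¬Y
= ¬(¬W ∧ ¬¬W) ∧ (W ∨ ¬W ∨ Z) ∧ ¬Y
= (W ∨ ¬W) ∧ (W ∨ ¬W ∨ Z) ∧ ¬Y
= (W ∨ ¬W) ∧ ¬Y
= ¬Y

¬Y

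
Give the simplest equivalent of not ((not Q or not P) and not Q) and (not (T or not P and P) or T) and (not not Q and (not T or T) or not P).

not ((not Q or not P) and not Q) and (not (T or not P and P) or T) and (not not Q and (not T or T) or not P)
= not not Q and (not (T or not P and P) or T) and (not not Q and (not T or T) or not P)
= not not Q and (not T or T) and (not not Q and (not T or T) or not P)
= not not Q and (not T or T)
= not not Q
= Q

Q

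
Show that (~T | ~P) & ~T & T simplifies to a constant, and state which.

0

(~T | ~P) & ~T & T
= ~T & T   (absorption)
= 0   (complement)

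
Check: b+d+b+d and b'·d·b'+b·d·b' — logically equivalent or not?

E1: b+d+b+d
    = b+d
E2: b'·d·b'+b·d·b'
    = d·b'
These differ: at b=1, d=0, E1 = 1 but E2 = 0.

No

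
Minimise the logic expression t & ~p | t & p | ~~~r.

t | ~r

t & ~p | t & p | ~~~r
= t & ~p | t & p | ~r   [double negation]
= t | ~r   [distribution]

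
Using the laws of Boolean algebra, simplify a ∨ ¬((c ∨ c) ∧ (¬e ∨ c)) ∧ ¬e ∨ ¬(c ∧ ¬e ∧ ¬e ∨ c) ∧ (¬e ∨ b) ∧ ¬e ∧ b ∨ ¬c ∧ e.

a ∨ ¬c

a ∨ ¬((c ∨ c) ∧ (¬e ∨ c)) ∧ ¬e ∨ ¬(c ∧ ¬e ∧ ¬e ∨ c) ∧ (¬e ∨ b) ∧ ¬e ∧ b ∨ ¬c ∧ e
= a ∨ ¬(c ∧ ¬e ∨ c) ∧ ¬e ∨ ¬(c ∧ ¬e ∧ ¬e ∨ c) ∧ (¬e ∨ b) ∧ ¬e ∧ b ∨ ¬c ∧ e
= a ∨ ¬(c ∧ ¬e ∨ c) ∧ ¬e ∨ ¬(c ∧ ¬e ∨ c) ∧ (¬e ∨ b) ∧ ¬e ∧ b ∨ ¬c ∧ e
= a ∨ ¬(c ∧ ¬e ∨ c) ∧ ¬e ∨ ¬(c ∧ ¬e ∨ c) ∧ ¬e ∧ b ∨ ¬c ∧ e
= a ∨ ¬(c ∧ ¬e ∨ c) ∧ ¬e ∨ ¬c ∧ e
= a ∨ ¬c ∧ ¬e ∨ ¬c ∧ e
= a ∨ ¬c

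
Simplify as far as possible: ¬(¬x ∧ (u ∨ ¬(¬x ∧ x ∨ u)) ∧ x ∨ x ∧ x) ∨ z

¬(¬x ∧ (u ∨ ¬(¬x ∧ x ∨ u)) ∧ x ∨ x ∧ x) ∨ z
= ¬(¬x ∧ (u ∨ ¬u) ∧ x ∨ x ∧ x) ∨ z   — complement / identity
= ¬(¬x ∧ x ∨ x ∧ x) ∨ z   — complement / identity
= ¬x ∨ z   — distribution

¬x ∨ z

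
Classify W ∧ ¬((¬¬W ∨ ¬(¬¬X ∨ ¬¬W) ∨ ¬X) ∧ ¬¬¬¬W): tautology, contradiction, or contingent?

contradiction

W ∧ ¬((¬¬W ∨ ¬(¬¬X ∨ ¬¬W) ∨ ¬X) ∧ ¬¬¬¬W)
= W ∧ ¬((¬¬W ∨ ¬X ∧ ¬W ∨ ¬X) ∧ ¬¬¬¬W)
= W ∧ ¬((¬¬W ∨ ¬X) ∧ ¬¬¬¬W)
= W ∧ ¬((¬¬W ∨ ¬X) ∧ ¬¬W)
= W ∧ ¬¬¬W
= W ∧ ¬W
= False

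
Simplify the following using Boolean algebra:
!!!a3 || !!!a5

!a3 || !a5

!!!a3 || !!!a5
= !!!a3 || !a5   [double negation]
= !a3 || !a5   [double negation]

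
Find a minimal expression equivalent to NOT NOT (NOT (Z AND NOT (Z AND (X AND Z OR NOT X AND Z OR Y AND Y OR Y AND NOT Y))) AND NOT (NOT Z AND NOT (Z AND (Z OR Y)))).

NOT NOT (NOT (Z AND NOT (Z AND (X AND Z OR NOT X AND Z OR Y AND Y OR Y AND NOT Y))) AND NOT (NOT Z AND NOT (Z AND (Z OR Y))))
= NOT NOT (NOT (Z AND NOT (Z AND (X AND Z OR NOT X AND Z OR Y))) AND NOT (NOT Z AND NOT (Z AND (Z OR Y))))   (distribution)
= NOT (Z AND NOT (Z AND (X AND Z OR NOT X AND Z OR Y)) OR NOT Z AND NOT (Z AND (Z OR Y)))   (De Morgan)
= NOT (Z AND NOT (Z AND (Z OR Y)) OR NOT Z AND NOT (Z AND (Z OR Y)))   (distribution)
= NOT NOT (Z AND (Z OR Y))   (distribution)
= Z AND (Z OR Y)   (double negation)
= Z   (absorption)

Z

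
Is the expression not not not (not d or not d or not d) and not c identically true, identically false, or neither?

neither

not not not (not d or not d or not d) and not c
= not (not d or not d or not d) and not c   — double negation
= not (not d or not d) and not c   — idempotence
= d and d and not c   — De Morgan
= d and not c   — idempotence
This depends on c, d, so it is not a constant.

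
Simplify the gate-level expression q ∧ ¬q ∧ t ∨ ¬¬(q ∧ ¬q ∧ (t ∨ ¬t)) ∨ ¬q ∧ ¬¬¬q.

¬q

q ∧ ¬q ∧ t ∨ ¬¬(q ∧ ¬q ∧ (t ∨ ¬t)) ∨ ¬q ∧ ¬¬¬q
= q ∧ ¬q ∧ t ∨ q ∧ ¬q ∧ (t ∨ ¬t) ∨ ¬q ∧ ¬¬¬q
= q ∧ ¬q ∧ t ∨ q ∧ ¬q ∨ ¬q ∧ ¬¬¬q
= q ∧ ¬q ∧ t ∨ q ∧ ¬q ∨ ¬q ∧ ¬q
= q ∧ ¬q ∨ ¬q ∧ ¬q
= ¬q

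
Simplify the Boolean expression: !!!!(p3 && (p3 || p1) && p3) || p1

!!!!(p3 && (p3 || p1) && p3) || p1
= !!(p3 && (p3 || p1) && p3) || p1   [double negation]
= !!(p3 && p3) || p1   [absorption]
= !!p3 || p1   [idempotence]
= p3 || p1   [double negation]

p3 || p1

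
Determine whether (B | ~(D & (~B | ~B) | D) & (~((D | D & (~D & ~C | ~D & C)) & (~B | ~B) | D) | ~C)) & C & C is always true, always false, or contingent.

(B | ~(D & (~B | ~B) | D) & (~((D | D & (~D & ~C | ~D & C)) & (~B | ~B) | D) | ~C)) & C & C
= (B | ~(D & (~B | ~B) | D) & (~((D | D & ~D) & (~B | ~B) | D) | ~C)) & C & C   [distribution]
= (B | ~(D & (~B | ~B) | D) & (~(D & (~B | ~B) | D) | ~C)) & C & C   [complement / identity]
= (B | ~(D & (~B | ~B) | D) & (~(D & (~B | ~B) | D) | ~C)) & C   [idempotence]
= (B | ~(D & (~B | ~B) | D)) & C   [absorption]
= (B | ~(D & ~B | D)) & C   [idempotence]
= (B | ~D) & C   [absorption]
This depends on B, C, D, so it is not a constant.

contingent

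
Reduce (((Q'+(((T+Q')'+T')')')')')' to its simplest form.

(((Q'+(((T+Q')'+T')')')')')'
= (((Q'+((T+Q')·T)')')')'   [De Morgan]
= (Q'+((T+Q')·T)')'   [double negation]
= (Q'+T')'   [absorption]
= Q·T   [De Morgan]

Q·T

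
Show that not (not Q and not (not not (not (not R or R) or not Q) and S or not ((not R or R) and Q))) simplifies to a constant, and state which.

True

not (not Q and not (not not (not (not R or R) or not Q) and S or not ((not R or R) and Q)))
= not (not Q and not (not ((not R or R) and Q) and S or not ((not R or R) and Q)))
= Q or not ((not R or R) and Q) and S or not ((not R or R) and Q)
= Q or not ((not R or R) and Q)
= Q or not Q
= True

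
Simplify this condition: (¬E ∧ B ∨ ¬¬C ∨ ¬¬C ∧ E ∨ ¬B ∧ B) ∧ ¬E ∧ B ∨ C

¬E ∧ B ∨ C

(¬E ∧ B ∨ ¬¬C ∨ ¬¬C ∧ E ∨ ¬B ∧ B) ∧ ¬E ∧ B ∨ C
= (¬E ∧ B ∨ ¬¬C ∨ ¬B ∧ B) ∧ ¬E ∧ B ∨ C
= (¬E ∧ B ∨ ¬¬C) ∧ ¬E ∧ B ∨ C
= (¬E ∧ B ∨ C) ∧ ¬E ∧ B ∨ C
= ¬E ∧ B ∨ C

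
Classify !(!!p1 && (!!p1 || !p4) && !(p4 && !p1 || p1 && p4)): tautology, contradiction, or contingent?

contingent

!(!!p1 && (!!p1 || !p4) && !(p4 && !p1 || p1 && p4))
= !(!!p1 && (!!p1 || !p4) && !p4)   [distribution]
= !(!!p1 && !p4)   [absorption]
= !p1 || p4   [De Morgan]
This depends on p1, p4, so it is not a constant.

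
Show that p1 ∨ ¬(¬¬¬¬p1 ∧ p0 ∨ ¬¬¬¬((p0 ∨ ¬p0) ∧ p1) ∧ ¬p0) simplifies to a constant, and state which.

True

p1 ∨ ¬(¬¬¬¬p1 ∧ p0 ∨ ¬¬¬¬((p0 ∨ ¬p0) ∧ p1) ∧ ¬p0)
= p1 ∨ ¬(¬¬¬¬p1 ∧ p0 ∨ ¬¬¬¬p1 ∧ ¬p0)   — complement / identity
= p1 ∨ ¬¬¬¬¬p1   — distribution
= p1 ∨ ¬¬¬p1   — double negation
= p1 ∨ ¬p1   — double negation
= True   — complement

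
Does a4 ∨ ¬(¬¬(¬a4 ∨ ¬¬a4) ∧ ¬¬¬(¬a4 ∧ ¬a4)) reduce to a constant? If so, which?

a4 ∨ ¬(¬¬(¬a4 ∨ ¬¬a4) ∧ ¬¬¬(¬a4 ∧ ¬a4))
= a4 ∨ ¬(¬¬(¬a4 ∨ ¬¬a4) ∧ ¬(¬a4 ∧ ¬a4))   (double negation)
= a4 ∨ ¬(¬(a4 ∧ ¬a4) ∧ ¬(¬a4 ∧ ¬a4))   (De Morgan)
= a4 ∨ a4 ∧ ¬a4 ∨ ¬a4 ∧ ¬a4   (De Morgan)
= a4 ∨ ¬a4   (distribution)
= True   (complement)

yes, True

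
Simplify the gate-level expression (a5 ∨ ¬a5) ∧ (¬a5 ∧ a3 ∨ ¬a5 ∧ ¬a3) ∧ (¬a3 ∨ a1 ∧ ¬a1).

(a5 ∨ ¬a5) ∧ (¬a5 ∧ a3 ∨ ¬a5 ∧ ¬a3) ∧ (¬a3 ∨ a1 ∧ ¬a1)
= (a5 ∨ ¬a5) ∧ (¬a5 ∧ a3 ∨ ¬a5 ∧ ¬a3) ∧ ¬a3   (complement / identity)
= (a5 ∨ ¬a5) ∧ ¬a5 ∧ ¬a3   (distribution)
= ¬a5 ∧ ¬a3   (complement / identity)

¬a5 ∧ ¬a3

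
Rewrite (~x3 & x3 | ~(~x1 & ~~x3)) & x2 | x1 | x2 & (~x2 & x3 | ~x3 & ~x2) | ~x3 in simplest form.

x1 | ~x3

(~x3 & x3 | ~(~x1 & ~~x3)) & x2 | x1 | x2 & (~x2 & x3 | ~x3 & ~x2) | ~x3
= (~x3 & x3 | ~(~x1 & ~~x3)) & x2 | x1 | x2 & ~x2 | ~x3   — distribution
= (~x3 & x3 | x1 | ~x3) & x2 | x1 | x2 & ~x2 | ~x3   — De Morgan
= (~x3 & x3 | x1 | ~x3) & x2 | x1 | ~x3   — complement / identity
= (x1 | ~x3) & x2 | x1 | ~x3   — complement / identity
= x1 | ~x3   — absorption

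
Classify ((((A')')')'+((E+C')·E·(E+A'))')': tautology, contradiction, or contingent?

((((A')')')'+((E+C')·E·(E+A'))')'
= ((A')'+((E+C')·E·(E+A'))')'   — double negation
= A'·(E+C')·E·(E+A')   — De Morgan
= A'·(E+C')·E   — absorption
= A'·E   — absorption
This depends on A, E, so it is not a constant.

contingent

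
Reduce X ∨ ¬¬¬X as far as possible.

True

X ∨ ¬¬¬X
= X ∨ ¬X   — double negation
= True   — complement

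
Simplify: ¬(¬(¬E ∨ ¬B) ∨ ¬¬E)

¬(¬(¬E ∨ ¬B) ∨ ¬¬E)
= (¬E ∨ ¬B) ∧ ¬E
= ¬E

¬E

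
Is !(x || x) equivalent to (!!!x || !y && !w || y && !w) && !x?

E1: !(x || x)
    = !x   [idempotence]
E2: (!!!x || !y && !w || y && !w) && !x
    = (!!!x || !w) && !x   [distribution]
    = (!x || !w) && !x   [double negation]
    = !x   [absorption]
Both reduce to !x, so they are equivalent.

Yes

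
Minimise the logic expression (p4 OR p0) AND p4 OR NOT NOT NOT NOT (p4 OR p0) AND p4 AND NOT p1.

(p4 OR p0) AND p4 OR NOT NOT NOT NOT (p4 OR p0) AND p4 AND NOT p1
= (p4 OR p0) AND p4 OR NOT NOT (p4 OR p0) AND p4 AND NOT p1   (double negation)
= (p4 OR p0) AND p4 OR (p4 OR p0) AND p4 AND NOT p1   (double negation)
= (p4 OR p0) AND p4   (absorption)
= p4   (absorption)

p4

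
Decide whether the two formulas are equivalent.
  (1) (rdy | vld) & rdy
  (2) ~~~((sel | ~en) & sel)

No

E1: (rdy | vld) & rdy
    = rdy
E2: ~~~((sel | ~en) & sel)
    = ~~~sel
    = ~sel
These differ: at en=0, rdy=0, sel=0, vld=0, E1 = 0 but E2 = 1.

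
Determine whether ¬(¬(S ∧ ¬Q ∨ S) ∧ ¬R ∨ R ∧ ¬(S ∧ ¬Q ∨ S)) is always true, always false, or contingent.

contingent

¬(¬(S ∧ ¬Q ∨ S) ∧ ¬R ∨ R ∧ ¬(S ∧ ¬Q ∨ S))
= ¬¬(S ∧ ¬Q ∨ S)   — distribution
= ¬¬S   — absorption
= S   — double negation
This depends on S, so it is not a constant.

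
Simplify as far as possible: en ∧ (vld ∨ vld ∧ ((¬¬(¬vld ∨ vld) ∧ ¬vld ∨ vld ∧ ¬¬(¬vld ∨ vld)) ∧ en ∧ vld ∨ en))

en ∧ (vld ∨ vld ∧ ((¬¬(¬vld ∨ vld) ∧ ¬vld ∨ vld ∧ ¬¬(¬vld ∨ vld)) ∧ en ∧ vld ∨ en))
= en ∧ (vld ∨ vld ∧ (¬¬(¬vld ∨ vld) ∧ en ∧ vld ∨ en))   [distribution]
= en ∧ (vld ∨ vld ∧ ((¬vld ∨ vld) ∧ en ∧ vld ∨ en))   [double negation]
= en ∧ (vld ∨ vld ∧ (en ∧ vld ∨ en))   [complement / identity]
= en ∧ (vld ∨ vld ∧ en)   [absorption]
= en ∧ vld   [absorption]

en ∧ vld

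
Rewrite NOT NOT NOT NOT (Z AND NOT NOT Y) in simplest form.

Z AND Y

NOT NOT NOT NOT (Z AND NOT NOT Y)
= NOT NOT (Z AND NOT NOT Y)   [double negation]
= Z AND NOT NOT Y   [double negation]
= Z AND Y   [double negation]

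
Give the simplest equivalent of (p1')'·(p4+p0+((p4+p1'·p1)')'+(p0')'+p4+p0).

p1·(p4+p0)

(p1')'·(p4+p0+((p4+p1'·p1)')'+(p0')'+p4+p0)
= (p1')'·(p4+p0+(p4')'+(p0')'+p4+p0)   [complement / identity]
= (p1')'·(p4+p0+p4+(p0')'+p4+p0)   [double negation]
= (p1')'·(p4+p0+p4+p0+p4+p0)   [double negation]
= (p1')'·(p4+p0+p4+p0)   [idempotence]
= (p1')'·(p4+p0)   [idempotence]
= p1·(p4+p0)   [double negation]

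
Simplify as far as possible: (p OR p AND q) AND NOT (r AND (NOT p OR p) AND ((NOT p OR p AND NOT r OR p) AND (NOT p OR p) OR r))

p AND NOT r

(p OR p AND q) AND NOT (r AND (NOT p OR p) AND ((NOT p OR p AND NOT r OR p) AND (NOT p OR p) OR r))
= (p OR p AND q) AND NOT (r AND (NOT p OR p) AND ((NOT p OR p) AND (NOT p OR p) OR r))   [absorption]
= (p OR p AND q) AND NOT (r AND (NOT p OR p) AND (NOT p OR p OR r))   [complement / identity]
= (p OR p AND q) AND NOT (r AND (NOT p OR p))   [absorption]
= (p OR p AND q) AND NOT r   [complement / identity]
= p AND NOT r   [absorption]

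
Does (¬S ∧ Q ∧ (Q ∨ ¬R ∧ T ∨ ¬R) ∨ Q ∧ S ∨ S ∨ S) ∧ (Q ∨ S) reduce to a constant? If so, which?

(¬S ∧ Q ∧ (Q ∨ ¬R ∧ T ∨ ¬R) ∨ Q ∧ S ∨ S ∨ S) ∧ (Q ∨ S)
= (¬S ∧ Q ∧ (Q ∨ ¬R) ∨ Q ∧ S ∨ S ∨ S) ∧ (Q ∨ S)   [absorption]
= (¬S ∧ Q ∨ Q ∧ S ∨ S ∨ S) ∧ (Q ∨ S)   [absorption]
= (Q ∨ S ∨ S) ∧ (Q ∨ S)   [distribution]
= S ∨ (Q ∨ S) ∧ Q   [distribution]
= S ∨ Q   [absorption]
This depends on Q, S, so it is not a constant.

no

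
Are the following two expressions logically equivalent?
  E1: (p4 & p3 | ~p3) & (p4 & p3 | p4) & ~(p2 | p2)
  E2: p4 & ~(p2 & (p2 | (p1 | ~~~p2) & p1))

E1: (p4 & p3 | ~p3) & (p4 & p3 | p4) & ~(p2 | p2)
    = (p4 & p3 | ~p3 & p4) & ~(p2 | p2)   (distribution)
    = (p4 & p3 | ~p3 & p4) & ~p2   (idempotence)
    = p4 & ~p2   (distribution)
E2: p4 & ~(p2 & (p2 | (p1 | ~~~p2) & p1))
    = p4 & ~(p2 & (p2 | (p1 | ~p2) & p1))   (double negation)
    = p4 & ~(p2 & (p2 | p1))   (absorption)
    = p4 & ~p2   (absorption)
Both reduce to p4 & ~p2, so they are equivalent.

Yes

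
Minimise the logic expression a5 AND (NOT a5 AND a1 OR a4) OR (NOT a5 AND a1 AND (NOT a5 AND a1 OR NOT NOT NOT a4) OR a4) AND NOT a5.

a5 AND (NOT a5 AND a1 OR a4) OR (NOT a5 AND a1 AND (NOT a5 AND a1 OR NOT NOT NOT a4) OR a4) AND NOT a5
= a5 AND (NOT a5 AND a1 OR a4) OR (NOT a5 AND a1 AND (NOT a5 AND a1 OR NOT a4) OR a4) AND NOT a5   (double negation)
= a5 AND (NOT a5 AND a1 OR a4) OR (NOT a5 AND a1 OR a4) AND NOT a5   (absorption)
= NOT a5 AND a1 OR a4   (distribution)

NOT a5 AND a1 OR a4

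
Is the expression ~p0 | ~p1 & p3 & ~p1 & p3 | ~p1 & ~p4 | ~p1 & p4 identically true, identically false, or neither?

neither

~p0 | ~p1 & p3 & ~p1 & p3 | ~p1 & ~p4 | ~p1 & p4
= ~p0 | ~p1 & p3 | ~p1 & ~p4 | ~p1 & p4
= ~p0 | ~p1 & p3 | ~p1
= ~p0 | ~p1
This depends on p0, p1, so it is not a constant.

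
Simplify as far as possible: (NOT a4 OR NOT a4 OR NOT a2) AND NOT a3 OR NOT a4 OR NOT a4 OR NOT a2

(NOT a4 OR NOT a4 OR NOT a2) AND NOT a3 OR NOT a4 OR NOT a4 OR NOT a2
= NOT a4 OR NOT a4 OR NOT a2   [absorption]
= NOT a4 OR NOT a2   [idempotence]

NOT a4 OR NOT a2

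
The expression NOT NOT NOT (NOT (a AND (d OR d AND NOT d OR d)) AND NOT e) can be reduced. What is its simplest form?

a AND d OR e

NOT NOT NOT (NOT (a AND (d OR d AND NOT d OR d)) AND NOT e)
= NOT NOT NOT (NOT (a AND (d OR d)) AND NOT e)
= NOT NOT (a AND (d OR d) OR e)
= a AND (d OR d) OR e
= a AND d OR e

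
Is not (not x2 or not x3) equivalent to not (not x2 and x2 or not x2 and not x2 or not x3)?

E1: not (not x2 or not x3)
    = x2 and x3   (De Morgan)
E2: not (not x2 and x2 or not x2 and not x2 or not x3)
    = not (not x2 or not x3)   (distribution)
    = x2 and x3   (De Morgan)
Both reduce to x2 and x3, so they are equivalent.

Yes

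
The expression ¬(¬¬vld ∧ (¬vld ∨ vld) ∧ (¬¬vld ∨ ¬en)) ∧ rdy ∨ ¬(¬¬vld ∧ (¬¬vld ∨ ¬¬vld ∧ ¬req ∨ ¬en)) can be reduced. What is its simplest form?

¬vld

¬(¬¬vld ∧ (¬vld ∨ vld) ∧ (¬¬vld ∨ ¬en)) ∧ rdy ∨ ¬(¬¬vld ∧ (¬¬vld ∨ ¬¬vld ∧ ¬req ∨ ¬en))
= ¬(¬¬vld ∧ (¬¬vld ∨ ¬en)) ∧ rdy ∨ ¬(¬¬vld ∧ (¬¬vld ∨ ¬¬vld ∧ ¬req ∨ ¬en))   [complement / identity]
= ¬(¬¬vld ∧ (¬¬vld ∨ ¬en)) ∧ rdy ∨ ¬(¬¬vld ∧ (¬¬vld ∨ ¬en))   [absorption]
= ¬(¬¬vld ∧ (¬¬vld ∨ ¬en))   [absorption]
= ¬¬¬vld   [absorption]
= ¬vld   [double negation]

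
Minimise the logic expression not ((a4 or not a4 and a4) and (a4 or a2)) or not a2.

not a4 or not a2

not ((a4 or not a4 and a4) and (a4 or a2)) or not a2
= not (a4 and (a4 or a2)) or not a2   (complement / identity)
= not a4 or not a2   (absorption)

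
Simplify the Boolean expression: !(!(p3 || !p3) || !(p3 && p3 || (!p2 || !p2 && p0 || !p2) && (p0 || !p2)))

p3 || !p2

!(!(p3 || !p3) || !(p3 && p3 || (!p2 || !p2 && p0 || !p2) && (p0 || !p2)))
= !(!(p3 || !p3) || !(p3 && p3 || !p2 || (!p2 && p0 || !p2) && p0))
= (p3 || !p3) && (p3 && p3 || !p2 || (!p2 && p0 || !p2) && p0)
= (p3 || !p3) && (p3 && p3 || !p2 || !p2 && p0)
= p3 && p3 || !p2 || !p2 && p0
= p3 && p3 || !p2
= p3 || !p2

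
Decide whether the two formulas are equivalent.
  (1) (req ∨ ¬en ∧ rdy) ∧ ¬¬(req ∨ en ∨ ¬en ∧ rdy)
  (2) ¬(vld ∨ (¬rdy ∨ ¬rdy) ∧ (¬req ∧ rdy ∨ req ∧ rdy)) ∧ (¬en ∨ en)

E1: (req ∨ ¬en ∧ rdy) ∧ ¬¬(req ∨ en ∨ ¬en ∧ rdy)
    = (req ∨ ¬en ∧ rdy) ∧ (req ∨ en ∨ ¬en ∧ rdy)   [double negation]
    = ¬en ∧ rdy ∨ req ∧ (req ∨ en)   [distribution]
    = ¬en ∧ rdy ∨ req   [absorption]
E2: ¬(vld ∨ (¬rdy ∨ ¬rdy) ∧ (¬req ∧ rdy ∨ req ∧ rdy)) ∧ (¬en ∨ en)
    = ¬(vld ∨ ¬rdy ∧ (¬req ∧ rdy ∨ req ∧ rdy)) ∧ (¬en ∨ en)   [idempotence]
    = ¬(vld ∨ ¬rdy ∧ (¬req ∧ rdy ∨ req ∧ rdy))   [complement / identity]
    = ¬(vld ∨ ¬rdy ∧ rdy)   [distribution]
    = ¬vld   [complement / identity]
These differ: at en=1, rdy=1, req=1, vld=1, E1 = 1 but E2 = 0.

No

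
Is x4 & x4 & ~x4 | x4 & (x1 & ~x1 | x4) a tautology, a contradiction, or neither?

neither

x4 & x4 & ~x4 | x4 & (x1 & ~x1 | x4)
= x4 & ~x4 | x4 & (x1 & ~x1 | x4)   (idempotence)
= x4 & (x1 & ~x1 | x4)   (complement / identity)
= x4 & x4   (complement / identity)
= x4   (idempotence)
This depends on x4, so it is not a constant.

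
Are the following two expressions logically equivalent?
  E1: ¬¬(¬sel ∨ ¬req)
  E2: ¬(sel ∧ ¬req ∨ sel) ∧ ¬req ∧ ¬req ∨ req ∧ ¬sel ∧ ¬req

No

E1: ¬¬(¬sel ∨ ¬req)
    = ¬sel ∨ ¬req   (double negation)
E2: ¬(sel ∧ ¬req ∨ sel) ∧ ¬req ∧ ¬req ∨ req ∧ ¬sel ∧ ¬req
    = ¬sel ∧ ¬req ∧ ¬req ∨ req ∧ ¬sel ∧ ¬req   (absorption)
    = ¬sel ∧ ¬req   (distribution)
These differ: at req=0, sel=1, E1 = 1 but E2 = 0.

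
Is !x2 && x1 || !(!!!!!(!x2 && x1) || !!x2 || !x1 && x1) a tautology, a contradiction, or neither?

neither

!x2 && x1 || !(!!!!!(!x2 && x1) || !!x2 || !x1 && x1)
= !x2 && x1 || !(!!!!!(!x2 && x1) || !!x2)
= !x2 && x1 || !(!!!(!x2 && x1) || !!x2)
= !x2 && x1 || !!(!x2 && x1) && !x2
= !x2 && x1 || !x2 && x1 && !x2
= !x2 && x1
This depends on x1, x2, so it is not a constant.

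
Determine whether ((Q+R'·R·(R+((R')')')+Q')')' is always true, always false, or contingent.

always true

((Q+R'·R·(R+((R')')')+Q')')'
= ((Q+R'·R·(R+R')+Q')')'   — double negation
= ((Q+R'·R+Q')')'   — complement / identity
= ((Q+Q')')'   — complement / identity
= Q+Q'   — double negation
= 1   — complement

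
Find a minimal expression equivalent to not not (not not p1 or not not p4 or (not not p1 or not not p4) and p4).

p1 or p4

not not (not not p1 or not not p4 or (not not p1 or not not p4) and p4)
= not not (not not p1 or not not p4)   — absorption
= not (not p1 and not p4)   — De Morgan
= p1 or p4   — De Morgan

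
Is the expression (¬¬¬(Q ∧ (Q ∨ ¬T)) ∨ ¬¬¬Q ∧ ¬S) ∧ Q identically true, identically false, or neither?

identically false

(¬¬¬(Q ∧ (Q ∨ ¬T)) ∨ ¬¬¬Q ∧ ¬S) ∧ Q
= (¬¬¬Q ∨ ¬¬¬Q ∧ ¬S) ∧ Q   [absorption]
= ¬¬¬Q ∧ Q   [absorption]
= ¬Q ∧ Q   [double negation]
= False   [complement]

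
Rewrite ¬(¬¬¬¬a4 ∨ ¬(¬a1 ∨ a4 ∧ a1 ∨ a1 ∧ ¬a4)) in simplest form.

¬a4

¬(¬¬¬¬a4 ∨ ¬(¬a1 ∨ a4 ∧ a1 ∨ a1 ∧ ¬a4))
= ¬¬¬a4 ∧ (¬a1 ∨ a4 ∧ a1 ∨ a1 ∧ ¬a4)
= ¬¬¬a4 ∧ (¬a1 ∨ a1)
= ¬a4 ∧ (¬a1 ∨ a1)
= ¬a4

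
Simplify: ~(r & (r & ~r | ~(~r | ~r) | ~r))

~r

~(r & (r & ~r | ~(~r | ~r) | ~r))
= ~(r & (r & ~r | r & r | ~r))
= ~(r & (r | ~r))
= ~r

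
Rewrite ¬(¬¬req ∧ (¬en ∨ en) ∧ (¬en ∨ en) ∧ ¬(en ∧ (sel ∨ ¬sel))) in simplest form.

¬req ∨ en

¬(¬¬req ∧ (¬en ∨ en) ∧ (¬en ∨ en) ∧ ¬(en ∧ (sel ∨ ¬sel)))
= ¬(¬¬req ∧ (¬en ∨ en) ∧ ¬(en ∧ (sel ∨ ¬sel)))   — complement / identity
= ¬(¬¬req ∧ (¬en ∨ en) ∧ ¬en)   — complement / identity
= ¬(¬¬req ∧ ¬en)   — complement / identity
= ¬req ∨ en   — De Morgan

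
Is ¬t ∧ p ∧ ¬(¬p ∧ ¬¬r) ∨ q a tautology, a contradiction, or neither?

¬t ∧ p ∧ ¬(¬p ∧ ¬¬r) ∨ q
= ¬t ∧ p ∧ (p ∨ ¬r) ∨ q   (De Morgan)
= ¬t ∧ p ∨ q   (absorption)
This depends on p, q, t, so it is not a constant.

neither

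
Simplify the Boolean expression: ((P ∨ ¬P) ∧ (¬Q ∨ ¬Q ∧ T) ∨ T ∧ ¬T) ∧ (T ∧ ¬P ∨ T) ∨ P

¬Q ∧ T ∨ P

((P ∨ ¬P) ∧ (¬Q ∨ ¬Q ∧ T) ∨ T ∧ ¬T) ∧ (T ∧ ¬P ∨ T) ∨ P
= ((P ∨ ¬P) ∧ (¬Q ∨ ¬Q ∧ T) ∨ T ∧ ¬T) ∧ T ∨ P   [absorption]
= (P ∨ ¬P) ∧ (¬Q ∨ ¬Q ∧ T) ∧ T ∨ P   [complement / identity]
= (¬Q ∨ ¬Q ∧ T) ∧ T ∨ P   [complement / identity]
= ¬Q ∧ T ∨ P   [absorption]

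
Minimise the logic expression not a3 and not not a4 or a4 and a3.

not a3 and not not a4 or a4 and a3
= not a3 and a4 or a4 and a3   [double negation]
= a4   [distribution]

a4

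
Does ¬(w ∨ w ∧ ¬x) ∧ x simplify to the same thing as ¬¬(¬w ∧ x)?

E1: ¬(w ∨ w ∧ ¬x) ∧ x
    = ¬w ∧ x   — absorption
E2: ¬¬(¬w ∧ x)
    = ¬w ∧ x   — double negation
Both reduce to ¬w ∧ x, so they are equivalent.

Yes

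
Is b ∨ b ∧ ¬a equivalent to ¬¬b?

Yes

E1: b ∨ b ∧ ¬a
    = b   [absorption]
E2: ¬¬b
    = b   [double negation]
Both reduce to b, so they are equivalent.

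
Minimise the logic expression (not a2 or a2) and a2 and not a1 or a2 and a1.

a2

(not a2 or a2) and a2 and not a1 or a2 and a1
= a2 and not a1 or a2 and a1   [complement / identity]
= a2   [distribution]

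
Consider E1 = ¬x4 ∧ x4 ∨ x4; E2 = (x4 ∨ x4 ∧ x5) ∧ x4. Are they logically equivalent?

Yes

E1: ¬x4 ∧ x4 ∨ x4
    = x4   [complement / identity]
E2: (x4 ∨ x4 ∧ x5) ∧ x4
    = x4 ∧ x4   [absorption]
    = x4   [idempotence]
Both reduce to x4, so they are equivalent.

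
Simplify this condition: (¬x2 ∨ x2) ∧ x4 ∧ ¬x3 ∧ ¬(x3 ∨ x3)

x4 ∧ ¬x3

(¬x2 ∨ x2) ∧ x4 ∧ ¬x3 ∧ ¬(x3 ∨ x3)
= (¬x2 ∨ x2) ∧ x4 ∧ ¬x3 ∧ ¬x3   [idempotence]
= (¬x2 ∨ x2) ∧ x4 ∧ ¬x3   [idempotence]
= x4 ∧ ¬x3   [complement / identity]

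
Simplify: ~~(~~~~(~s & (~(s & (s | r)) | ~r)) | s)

1

~~(~~~~(~s & (~(s & (s | r)) | ~r)) | s)
= ~~(~~(~s & (~(s & (s | r)) | ~r)) | s)   [double negation]
= ~~(~~(~s & (~s | ~r)) | s)   [absorption]
= ~~(~s & (~s | ~r)) | s   [double negation]
= ~s & (~s | ~r) | s   [double negation]
= ~s | s   [absorption]
= 1   [complement]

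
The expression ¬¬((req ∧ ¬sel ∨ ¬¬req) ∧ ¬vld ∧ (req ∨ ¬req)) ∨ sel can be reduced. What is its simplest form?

¬¬((req ∧ ¬sel ∨ ¬¬req) ∧ ¬vld ∧ (req ∨ ¬req)) ∨ sel
= ¬¬((req ∧ ¬sel ∨ req) ∧ ¬vld ∧ (req ∨ ¬req)) ∨ sel   — double negation
= (req ∧ ¬sel ∨ req) ∧ ¬vld ∧ (req ∨ ¬req) ∨ sel   — double negation
= (req ∧ ¬sel ∨ req) ∧ ¬vld ∨ sel   — complement / identity
= req ∧ ¬vld ∨ sel   — absorption

req ∧ ¬vld ∨ sel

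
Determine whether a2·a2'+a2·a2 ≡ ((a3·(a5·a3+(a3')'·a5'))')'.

No

E1: a2·a2'+a2·a2
    = a2   (distribution)
E2: ((a3·(a5·a3+(a3')'·a5'))')'
    = a3·(a5·a3+(a3')'·a5')   (double negation)
    = a3·(a5·a3+a3·a5')   (double negation)
    = a3·a3   (distribution)
    = a3   (idempotence)
These differ: at a2=1, a3=0, a5=0, E1 = 1 but E2 = 0.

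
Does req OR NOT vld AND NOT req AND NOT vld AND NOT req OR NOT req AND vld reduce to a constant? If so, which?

req OR NOT vld AND NOT req AND NOT vld AND NOT req OR NOT req AND vld
= req OR NOT vld AND NOT req OR NOT req AND vld   [idempotence]
= req OR NOT req   [distribution]
= TRUE   [complement]

yes, True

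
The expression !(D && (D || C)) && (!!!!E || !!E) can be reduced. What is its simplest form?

!D && E

!(D && (D || C)) && (!!!!E || !!E)
= !(D && (D || C)) && (!!E || !!E)   — double negation
= !D && (!!E || !!E)   — absorption
= !D && !!E   — idempotence
= !D && E   — double negation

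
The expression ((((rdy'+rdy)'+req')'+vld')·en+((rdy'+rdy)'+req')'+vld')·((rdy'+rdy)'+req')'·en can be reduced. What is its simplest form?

req·en

((((rdy'+rdy)'+req')'+vld')·en+((rdy'+rdy)'+req')'+vld')·((rdy'+rdy)'+req')'·en
= (((rdy'+rdy)'+req')'+vld')·((rdy'+rdy)'+req')'·en   (absorption)
= ((rdy'+rdy)'+req')'·en   (absorption)
= (rdy'+rdy)·req·en   (De Morgan)
= req·en   (complement / identity)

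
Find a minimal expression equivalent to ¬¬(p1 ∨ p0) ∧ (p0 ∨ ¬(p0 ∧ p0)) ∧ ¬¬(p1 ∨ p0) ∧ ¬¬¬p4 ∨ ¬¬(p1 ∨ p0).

¬¬(p1 ∨ p0) ∧ (p0 ∨ ¬(p0 ∧ p0)) ∧ ¬¬(p1 ∨ p0) ∧ ¬¬¬p4 ∨ ¬¬(p1 ∨ p0)
= ¬¬(p1 ∨ p0) ∧ (p0 ∨ ¬p0) ∧ ¬¬(p1 ∨ p0) ∧ ¬¬¬p4 ∨ ¬¬(p1 ∨ p0)   [idempotence]
= ¬¬(p1 ∨ p0) ∧ ¬¬(p1 ∨ p0) ∧ ¬¬¬p4 ∨ ¬¬(p1 ∨ p0)   [complement / identity]
= ¬¬(p1 ∨ p0) ∧ ¬¬¬p4 ∨ ¬¬(p1 ∨ p0)   [idempotence]
= ¬¬(p1 ∨ p0) ∧ ¬p4 ∨ ¬¬(p1 ∨ p0)   [double negation]
= ¬¬(p1 ∨ p0)   [absorption]
= p1 ∨ p0   [double negation]

p1 ∨ p0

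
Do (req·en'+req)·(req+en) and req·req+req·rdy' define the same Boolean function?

Yes

E1: (req·en'+req)·(req+en)
    = req·(req+en)   — absorption
    = req   — absorption
E2: req·req+req·rdy'
    = (req+rdy')·req   — distribution
    = req   — absorption
Both reduce to req, so they are equivalent.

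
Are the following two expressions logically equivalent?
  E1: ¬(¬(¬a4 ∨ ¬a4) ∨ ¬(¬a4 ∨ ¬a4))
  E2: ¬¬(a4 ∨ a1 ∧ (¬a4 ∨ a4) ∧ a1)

E1: ¬(¬(¬a4 ∨ ¬a4) ∨ ¬(¬a4 ∨ ¬a4))
    = ¬¬(¬a4 ∨ ¬a4)   (idempotence)
    = ¬¬¬a4   (idempotence)
    = ¬a4   (double negation)
E2: ¬¬(a4 ∨ a1 ∧ (¬a4 ∨ a4) ∧ a1)
    = ¬¬(a4 ∨ a1 ∧ a1)   (complement / identity)
    = a4 ∨ a1 ∧ a1   (double negation)
    = a4 ∨ a1   (idempotence)
These differ: at a1=0, a4=1, E1 = 0 but E2 = 1.

No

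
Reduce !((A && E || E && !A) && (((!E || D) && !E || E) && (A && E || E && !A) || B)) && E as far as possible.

false

!((A && E || E && !A) && (((!E || D) && !E || E) && (A && E || E && !A) || B)) && E
= !((A && E || E && !A) && ((!E || E) && (A && E || E && !A) || B)) && E   [absorption]
= !((A && E || E && !A) && (A && E || E && !A || B)) && E   [complement / identity]
= !(A && E || E && !A) && E   [absorption]
= !E && E   [distribution]
= false   [complement]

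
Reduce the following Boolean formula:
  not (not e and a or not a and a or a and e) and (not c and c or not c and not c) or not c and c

not a and not c

not (not e and a or not a and a or a and e) and (not c and c or not c and not c) or not c and c
= not (not e and a or a and e) and (not c and c or not c and not c) or not c and c   — complement / identity
= not (not e and a or a and e) and (not c and c or not c and not c)   — complement / identity
= not a and (not c and c or not c and not c)   — distribution
= not a and not c   — distribution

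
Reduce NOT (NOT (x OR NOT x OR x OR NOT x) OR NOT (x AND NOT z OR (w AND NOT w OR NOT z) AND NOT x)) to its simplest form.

NOT (NOT (x OR NOT x OR x OR NOT x) OR NOT (x AND NOT z OR (w AND NOT w OR NOT z) AND NOT x))
= NOT (NOT (x OR NOT x OR x OR NOT x) OR NOT (x AND NOT z OR NOT z AND NOT x))
= NOT (NOT (x OR NOT x) OR NOT (x AND NOT z OR NOT z AND NOT x))
= (x OR NOT x) AND (x AND NOT z OR NOT z AND NOT x)
= (x OR NOT x) AND NOT z
= NOT z

NOT z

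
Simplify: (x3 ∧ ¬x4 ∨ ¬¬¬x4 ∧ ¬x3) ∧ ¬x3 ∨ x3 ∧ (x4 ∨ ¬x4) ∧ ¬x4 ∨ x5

(x3 ∧ ¬x4 ∨ ¬¬¬x4 ∧ ¬x3) ∧ ¬x3 ∨ x3 ∧ (x4 ∨ ¬x4) ∧ ¬x4 ∨ x5
= (x3 ∧ ¬x4 ∨ ¬¬¬x4 ∧ ¬x3) ∧ ¬x3 ∨ x3 ∧ ¬x4 ∨ x5   [complement / identity]
= (x3 ∧ ¬x4 ∨ ¬x4 ∧ ¬x3) ∧ ¬x3 ∨ x3 ∧ ¬x4 ∨ x5   [double negation]
= ¬x4 ∧ ¬x3 ∨ x3 ∧ ¬x4 ∨ x5   [distribution]
= ¬x4 ∨ x5   [distribution]

¬x4 ∨ x5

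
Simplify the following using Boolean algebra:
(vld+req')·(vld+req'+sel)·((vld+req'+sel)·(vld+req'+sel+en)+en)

vld+req'

(vld+req')·(vld+req'+sel)·((vld+req'+sel)·(vld+req'+sel+en)+en)
= (vld+req')·(vld+req'+sel)·(vld+req'+sel+en)   — absorption
= (vld+req')·(vld+req'+sel)   — absorption
= vld+req'   — absorption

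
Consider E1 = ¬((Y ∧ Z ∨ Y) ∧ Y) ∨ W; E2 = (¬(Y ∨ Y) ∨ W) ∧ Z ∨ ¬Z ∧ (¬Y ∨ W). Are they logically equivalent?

Yes

E1: ¬((Y ∧ Z ∨ Y) ∧ Y) ∨ W
    = ¬(Y ∧ Y) ∨ W   [absorption]
    = ¬Y ∨ W   [idempotence]
E2: (¬(Y ∨ Y) ∨ W) ∧ Z ∨ ¬Z ∧ (¬Y ∨ W)
    = (¬Y ∨ W) ∧ Z ∨ ¬Z ∧ (¬Y ∨ W)   [idempotence]
    = ¬Y ∨ W   [distribution]
Both reduce to ¬Y ∨ W, so they are equivalent.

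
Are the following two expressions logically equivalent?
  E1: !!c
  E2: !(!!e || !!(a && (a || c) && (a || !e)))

E1: !!c
    = c
E2: !(!!e || !!(a && (a || c) && (a || !e)))
    = !e && !(a && (a || c) && (a || !e))
    = !e && !(a && (a || !e))
    = !e && !a
These differ: at a=0, c=1, e=1, E1 = 1 but E2 = 0.

No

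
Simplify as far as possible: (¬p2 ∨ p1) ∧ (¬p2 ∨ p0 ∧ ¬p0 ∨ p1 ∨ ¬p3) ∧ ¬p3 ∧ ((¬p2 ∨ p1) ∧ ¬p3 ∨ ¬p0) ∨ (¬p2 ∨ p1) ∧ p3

¬p2 ∨ p1

(¬p2 ∨ p1) ∧ (¬p2 ∨ p0 ∧ ¬p0 ∨ p1 ∨ ¬p3) ∧ ¬p3 ∧ ((¬p2 ∨ p1) ∧ ¬p3 ∨ ¬p0) ∨ (¬p2 ∨ p1) ∧ p3
= (¬p2 ∨ p1) ∧ (¬p2 ∨ p1 ∨ ¬p3) ∧ ¬p3 ∧ ((¬p2 ∨ p1) ∧ ¬p3 ∨ ¬p0) ∨ (¬p2 ∨ p1) ∧ p3   (complement / identity)
= (¬p2 ∨ p1) ∧ ¬p3 ∧ ((¬p2 ∨ p1) ∧ ¬p3 ∨ ¬p0) ∨ (¬p2 ∨ p1) ∧ p3   (absorption)
= (¬p2 ∨ p1) ∧ ¬p3 ∨ (¬p2 ∨ p1) ∧ p3   (absorption)
= ¬p2 ∨ p1   (distribution)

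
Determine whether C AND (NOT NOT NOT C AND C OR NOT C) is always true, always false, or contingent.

always false

C AND (NOT NOT NOT C AND C OR NOT C)
= C AND (NOT C AND C OR NOT C)   — double negation
= C AND NOT C   — complement / identity
= FALSE   — complement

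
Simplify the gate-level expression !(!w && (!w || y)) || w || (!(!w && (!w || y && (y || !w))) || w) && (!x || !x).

!(!w && (!w || y)) || w || (!(!w && (!w || y && (y || !w))) || w) && (!x || !x)
= !(!w && (!w || y)) || w || (!(!w && (!w || y)) || w) && (!x || !x)   (absorption)
= !(!w && (!w || y)) || w || (!(!w && (!w || y)) || w) && !x   (idempotence)
= !(!w && (!w || y)) || w   (absorption)
= !!w || w   (absorption)
= w || w   (double negation)
= w   (idempotence)

w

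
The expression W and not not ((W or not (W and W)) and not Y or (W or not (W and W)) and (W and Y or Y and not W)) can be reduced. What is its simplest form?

W

W and not not ((W or not (W and W)) and not Y or (W or not (W and W)) and (W and Y or Y and not W))
= W and not not ((W or not (W and W)) and not Y or (W or not (W and W)) and Y)   — distribution
= W and not not (W or not (W and W))   — distribution
= W and not not (W or not W)   — idempotence
= W and (W or not W)   — double negation
= W   — complement / identity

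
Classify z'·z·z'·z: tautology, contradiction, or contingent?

contradiction

z'·z·z'·z
= z'·z
= 0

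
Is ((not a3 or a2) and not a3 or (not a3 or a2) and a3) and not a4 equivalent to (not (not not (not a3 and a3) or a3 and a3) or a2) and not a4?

E1: ((not a3 or a2) and not a3 or (not a3 or a2) and a3) and not a4
    = (not a3 or a2) and not a4   — distribution
E2: (not (not not (not a3 and a3) or a3 and a3) or a2) and not a4
    = (not (not a3 and a3 or a3 and a3) or a2) and not a4   — double negation
    = (not a3 or a2) and not a4   — distribution
Both reduce to (not a3 or a2) and not a4, so they are equivalent.

Yes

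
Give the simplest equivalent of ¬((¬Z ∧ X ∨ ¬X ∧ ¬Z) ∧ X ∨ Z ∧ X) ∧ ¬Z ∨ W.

¬((¬Z ∧ X ∨ ¬X ∧ ¬Z) ∧ X ∨ Z ∧ X) ∧ ¬Z ∨ W
= ¬(¬Z ∧ X ∨ Z ∧ X) ∧ ¬Z ∨ W
= ¬X ∧ ¬Z ∨ W

¬X ∧ ¬Z ∨ W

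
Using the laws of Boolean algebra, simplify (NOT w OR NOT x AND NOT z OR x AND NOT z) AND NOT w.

(NOT w OR NOT x AND NOT z OR x AND NOT z) AND NOT w
= (NOT w OR NOT z) AND NOT w   — distribution
= NOT w   — absorption

NOT w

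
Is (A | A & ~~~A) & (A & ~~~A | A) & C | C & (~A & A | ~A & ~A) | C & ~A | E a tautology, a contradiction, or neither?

neither

(A | A & ~~~A) & (A & ~~~A | A) & C | C & (~A & A | ~A & ~A) | C & ~A | E
= (A & A | A & ~~~A) & C | C & (~A & A | ~A & ~A) | C & ~A | E   (distribution)
= (A & A | A & ~A) & C | C & (~A & A | ~A & ~A) | C & ~A | E   (double negation)
= A & C | C & (~A & A | ~A & ~A) | C & ~A | E   (distribution)
= A & C | C & ~A | C & ~A | E   (distribution)
= A & C | C & ~A | E   (idempotence)
= C | E   (distribution)
This depends on C, E, so it is not a constant.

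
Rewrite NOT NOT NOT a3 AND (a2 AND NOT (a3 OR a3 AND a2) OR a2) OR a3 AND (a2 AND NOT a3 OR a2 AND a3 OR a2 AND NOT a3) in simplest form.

a2

NOT NOT NOT a3 AND (a2 AND NOT (a3 OR a3 AND a2) OR a2) OR a3 AND (a2 AND NOT a3 OR a2 AND a3 OR a2 AND NOT a3)
= NOT a3 AND (a2 AND NOT (a3 OR a3 AND a2) OR a2) OR a3 AND (a2 AND NOT a3 OR a2 AND a3 OR a2 AND NOT a3)   (double negation)
= NOT a3 AND (a2 AND NOT a3 OR a2) OR a3 AND (a2 AND NOT a3 OR a2 AND a3 OR a2 AND NOT a3)   (absorption)
= NOT a3 AND (a2 AND NOT a3 OR a2) OR a3 AND (a2 AND NOT a3 OR a2)   (distribution)
= a2 AND NOT a3 OR a2   (distribution)
= a2   (absorption)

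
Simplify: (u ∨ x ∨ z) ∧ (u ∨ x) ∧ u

(u ∨ x ∨ z) ∧ (u ∨ x) ∧ u
= (u ∨ x) ∧ u   (absorption)
= u   (absorption)

u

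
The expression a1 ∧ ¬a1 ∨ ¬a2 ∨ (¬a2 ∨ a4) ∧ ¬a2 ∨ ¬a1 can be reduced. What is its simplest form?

a1 ∧ ¬a1 ∨ ¬a2 ∨ (¬a2 ∨ a4) ∧ ¬a2 ∨ ¬a1
= a1 ∧ ¬a1 ∨ ¬a2 ∨ ¬a2 ∨ ¬a1   (absorption)
= ¬a2 ∨ ¬a2 ∨ ¬a1   (complement / identity)
= ¬a2 ∨ ¬a1   (idempotence)

¬a2 ∨ ¬a1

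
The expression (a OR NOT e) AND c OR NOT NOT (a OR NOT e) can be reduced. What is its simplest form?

a OR NOT e

(a OR NOT e) AND c OR NOT NOT (a OR NOT e)
= (a OR NOT e) AND c OR a OR NOT e
= a OR NOT e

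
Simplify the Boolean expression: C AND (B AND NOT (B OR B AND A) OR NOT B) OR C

C

C AND (B AND NOT (B OR B AND A) OR NOT B) OR C
= C AND (B AND NOT B OR NOT B) OR C   (absorption)
= C AND NOT B OR C   (complement / identity)
= C   (absorption)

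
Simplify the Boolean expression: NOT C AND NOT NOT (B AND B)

NOT C AND B

NOT C AND NOT NOT (B AND B)
= NOT C AND B AND B
= NOT C AND B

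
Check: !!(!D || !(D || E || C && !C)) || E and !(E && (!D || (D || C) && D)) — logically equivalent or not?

E1: !!(!D || !(D || E || C && !C)) || E
    = !(D && (D || E || C && !C)) || E   (De Morgan)
    = !(D && (D || E)) || E   (complement / identity)
    = !D || E   (absorption)
E2: !(E && (!D || (D || C) && D))
    = !(E && (!D || D))   (absorption)
    = !E   (complement / identity)
These differ: at C=1, D=0, E=1, E1 = 1 but E2 = 0.

No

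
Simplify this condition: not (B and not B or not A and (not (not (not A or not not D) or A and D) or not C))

A

not (B and not B or not A and (not (not (not A or not not D) or A and D) or not C))
= not (B and not B or not A and (not (A and not D or A and D) or not C))
= not (not A and (not (A and not D or A and D) or not C))
= not (not A and (not A or not C))
= not not A
= A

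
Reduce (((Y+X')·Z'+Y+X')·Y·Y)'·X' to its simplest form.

Y'·X'

(((Y+X')·Z'+Y+X')·Y·Y)'·X'
= ((Y+X')·Y·Y)'·X'
= (Y·Y)'·X'
= Y'·X'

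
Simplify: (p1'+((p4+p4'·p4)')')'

(p1'+((p4+p4'·p4)')')'
= (p1'+(p4')')'
= p1·p4'

p1·p4'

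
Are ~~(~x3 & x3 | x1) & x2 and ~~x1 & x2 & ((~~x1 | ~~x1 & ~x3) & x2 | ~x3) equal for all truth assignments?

Yes

E1: ~~(~x3 & x3 | x1) & x2
    = ~~x1 & x2   (complement / identity)
    = x1 & x2   (double negation)
E2: ~~x1 & x2 & ((~~x1 | ~~x1 & ~x3) & x2 | ~x3)
    = ~~x1 & x2 & (~~x1 & x2 | ~x3)   (absorption)
    = ~~x1 & x2   (absorption)
    = x1 & x2   (double negation)
Both reduce to x1 & x2, so they are equivalent.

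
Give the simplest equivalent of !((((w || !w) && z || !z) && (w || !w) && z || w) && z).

!z

!((((w || !w) && z || !z) && (w || !w) && z || w) && z)
= !(((w || !w) && z || w) && z)   (absorption)
= !((z || w) && z)   (complement / identity)
= !z   (absorption)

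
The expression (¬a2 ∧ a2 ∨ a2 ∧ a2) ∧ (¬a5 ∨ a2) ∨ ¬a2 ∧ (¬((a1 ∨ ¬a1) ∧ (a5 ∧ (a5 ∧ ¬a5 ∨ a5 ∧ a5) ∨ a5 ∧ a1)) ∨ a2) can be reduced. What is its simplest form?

(¬a2 ∧ a2 ∨ a2 ∧ a2) ∧ (¬a5 ∨ a2) ∨ ¬a2 ∧ (¬((a1 ∨ ¬a1) ∧ (a5 ∧ (a5 ∧ ¬a5 ∨ a5 ∧ a5) ∨ a5 ∧ a1)) ∨ a2)
= (¬a2 ∧ a2 ∨ a2 ∧ a2) ∧ (¬a5 ∨ a2) ∨ ¬a2 ∧ (¬((a1 ∨ ¬a1) ∧ (a5 ∧ a5 ∨ a5 ∧ a1)) ∨ a2)   [distribution]
= a2 ∧ (¬a5 ∨ a2) ∨ ¬a2 ∧ (¬((a1 ∨ ¬a1) ∧ (a5 ∧ a5 ∨ a5 ∧ a1)) ∨ a2)   [distribution]
= a2 ∧ (¬a5 ∨ a2) ∨ ¬a2 ∧ (¬((a1 ∨ ¬a1) ∧ (a5 ∨ a5 ∧ a1)) ∨ a2)   [idempotence]
= a2 ∧ (¬a5 ∨ a2) ∨ ¬a2 ∧ (¬(a5 ∨ a5 ∧ a1) ∨ a2)   [complement / identity]
= a2 ∧ (¬a5 ∨ a2) ∨ ¬a2 ∧ (¬a5 ∨ a2)   [absorption]
= ¬a5 ∨ a2   [distribution]

¬a5 ∨ a2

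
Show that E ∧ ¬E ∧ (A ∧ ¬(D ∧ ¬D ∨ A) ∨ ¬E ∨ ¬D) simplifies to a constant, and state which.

E ∧ ¬E ∧ (A ∧ ¬(D ∧ ¬D ∨ A) ∨ ¬E ∨ ¬D)
= E ∧ ¬E ∧ (A ∧ ¬A ∨ ¬E ∨ ¬D)   [complement / identity]
= E ∧ ¬E ∧ (¬E ∨ ¬D)   [complement / identity]
= E ∧ ¬E   [absorption]
= False   [complement]

False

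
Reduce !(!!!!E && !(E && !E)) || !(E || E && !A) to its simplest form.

!(!!!!E && !(E && !E)) || !(E || E && !A)
= !!!E || E && !E || !(E || E && !A)   [De Morgan]
= !!!E || E && !E || !E   [absorption]
= !!!E || !E   [complement / identity]
= !E || !E   [double negation]
= !E   [idempotence]

!E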